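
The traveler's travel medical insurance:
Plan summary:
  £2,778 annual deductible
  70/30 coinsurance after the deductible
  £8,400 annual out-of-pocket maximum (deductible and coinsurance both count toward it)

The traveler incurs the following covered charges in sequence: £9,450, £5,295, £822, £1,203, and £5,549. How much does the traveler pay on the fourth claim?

£360.90

Bill 1, £9,450: £2,778 finishes the deductible; £6,672 goes to coinsurance; coinsurance £6,672 × 30% = £2,001.60. Cost to traveler: £4,779.60. OOP to date £4,779.60.
Bill 2, £5,295: 30% coinsurance on £5,295 = £1,588.50. Traveler owes £1,588.50 (running OOP £6,368.10).
Bill 3, £822: deductible met; 30% of £822 = £246.60. Cost to traveler: £246.60. OOP to date £6,614.70.
Bill 4, £1,203: deductible met; 30% of £1,203 = £360.90. Traveler pays £360.90; OOP now £6,975.60.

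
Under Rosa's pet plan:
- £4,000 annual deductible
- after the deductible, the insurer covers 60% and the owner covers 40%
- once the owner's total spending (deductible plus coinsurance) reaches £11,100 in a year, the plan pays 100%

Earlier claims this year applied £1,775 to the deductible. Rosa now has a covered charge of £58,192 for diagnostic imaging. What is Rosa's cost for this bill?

£1,775 of the £4,000 deductible is already met, leaving £2,225.
After the £2,225 deductible portion, £58,192 − £2,225 = £55,967 is subject to coinsurance.
Coinsurance: £55,967 × 40% = £22,386.80.
That puts the owner's cost at £2,225 + £22,386.80 = £24,611.80 before any cap.
Year-to-date out-of-pocket would reach £1,775 + £24,611.80 = £26,386.80, above the £11,100 maximum, so the owner pays only £11,100 − £1,775 = £9,325.

£9,325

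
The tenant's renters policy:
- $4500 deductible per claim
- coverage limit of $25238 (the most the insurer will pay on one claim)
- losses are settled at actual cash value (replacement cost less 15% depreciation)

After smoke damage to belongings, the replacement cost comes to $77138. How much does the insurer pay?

Actual cash value after 15% depreciation: $77138 × 85% = $65567.30.
Less the $4500 deductible: $65567.30 − $4500 = $61067.30.
$61067.30 exceeds the $25238 limit, so the insurer pays the limit: $25238.

$25238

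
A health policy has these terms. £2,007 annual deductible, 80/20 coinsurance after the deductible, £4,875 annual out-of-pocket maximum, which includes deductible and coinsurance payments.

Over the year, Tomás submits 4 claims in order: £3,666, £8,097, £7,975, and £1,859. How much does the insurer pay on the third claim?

Claim 1 (£3,666): deductible takes £2,007, £1,659 remains; 20% of £1,659 = £331.80. Patient pays £2,338.80; OOP now £2,338.80. Plan pays £3,666 − £2,338.80 = £1,327.20.
Claim 2 (£8,097): 20% coinsurance on £8,097 = £1,619.40. Patient owes £1,619.40 (running OOP £3,958.20). Insurer: £8,097 − £1,619.40 = £6,477.60.
Claim 3 (£7,975): deductible met; 20% of £7,975 = £1,595. OOP would hit £5,553.20 > £4,875, so the cap limits the patient to £4,875 − £3,958.20 = £916.80. Insurer: £7,975 − £916.80 = £7,058.20.

£7,058.20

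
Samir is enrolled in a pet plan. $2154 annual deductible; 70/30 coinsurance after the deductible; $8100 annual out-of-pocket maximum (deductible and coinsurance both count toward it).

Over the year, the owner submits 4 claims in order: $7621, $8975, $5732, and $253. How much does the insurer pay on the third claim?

#1 ($7621): $2154 finishes the deductible; $5467 goes to coinsurance; owner's 30% is $1640.10. Owner owes $3794.10 (running OOP $3794.10). Plan pays $7621 − $3794.10 = $3826.90.
#2 ($8975): deductible met; 30% of $8975 = $2692.50. Cost to owner: $2692.50. OOP to date $6486.60. Insurer: $8975 − $2692.50 = $6282.50.
#3 ($5732): 30% coinsurance on $5732 = $1719.60. That would push OOP to $8206.20, over the $8100 cap, so owner pays $8100 − $6486.60 = $1613.40. Insurer: $5732 − $1613.40 = $4118.60.

$4118.60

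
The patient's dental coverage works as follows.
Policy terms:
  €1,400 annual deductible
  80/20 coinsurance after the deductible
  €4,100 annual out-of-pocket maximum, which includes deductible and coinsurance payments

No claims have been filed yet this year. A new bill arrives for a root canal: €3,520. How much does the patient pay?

Nothing has been paid toward the €1,400 deductible, so the first €1,400 of this charge is applied there.
That leaves €3,520 − €1,400 = €2,120 for coinsurance.
Patient's 20% share of €2,120 is €424.
Patient responsibility before any cap: €1,400 + €424 = €1,824.
Cumulative spending €0 + €1,824 = €1,824 stays under the €4,100 maximum.

€1,824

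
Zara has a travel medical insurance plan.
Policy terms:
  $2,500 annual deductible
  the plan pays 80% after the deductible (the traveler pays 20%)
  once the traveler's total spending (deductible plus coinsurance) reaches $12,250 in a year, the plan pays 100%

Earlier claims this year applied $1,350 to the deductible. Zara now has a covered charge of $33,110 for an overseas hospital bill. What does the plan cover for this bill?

$25,568

Remaining deductible: $2,500 − $1,350 = $1,150.
After the $1,150 deductible portion, $33,110 − $1,150 = $31,960 is subject to coinsurance.
Coinsurance: $31,960 × 20% = $6,392.
So the traveler owes $1,150 + $6,392 = $7,542 before any cap.
Total out-of-pocket so far would be $1,350 + $7,542 = $8,892, below the $12,250 cap — no reduction.
The plan picks up $33,110 − $7,542 = $25,568.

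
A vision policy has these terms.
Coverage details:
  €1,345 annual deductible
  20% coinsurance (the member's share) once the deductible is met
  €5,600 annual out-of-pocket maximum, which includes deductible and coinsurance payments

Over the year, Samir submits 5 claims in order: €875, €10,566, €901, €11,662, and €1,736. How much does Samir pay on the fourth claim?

Claim 1 — €875: fully absorbed by the deductible. Member owes €875 (running OOP €875).
Claim 2 — €10,566: €470 to deductible, leaving €10,096; 20% of €10,096 = €2,019.20. Member owes €2,489.20 (running OOP €3,364.20).
Claim 3 — €901: deductible met; 20% of €901 = €180.20. Cost to member: €180.20. OOP to date €3,544.40.
Claim 4 — €11,662: 20% coinsurance on €11,662 = €2,332.40. OOP would hit €5,876.80 > €5,600, so the cap limits the member to €5,600 − €3,544.40 = €2,055.60.

€2,055.60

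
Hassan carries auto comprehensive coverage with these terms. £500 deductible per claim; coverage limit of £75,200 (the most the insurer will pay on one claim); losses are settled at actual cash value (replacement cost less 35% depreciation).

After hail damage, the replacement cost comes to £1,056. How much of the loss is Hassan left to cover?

£869.60

At 35% depreciation, ACV = £1,056 − £369.60 = £686.40.
Subtract the deductible: £686.40 − £500 = £186.40.
£186.40 ≤ £75,200, so the limit doesn't bind; insurer pays £186.40.
Policyholder's share is the uncovered remainder: £1,056 − £186.40 = £869.60.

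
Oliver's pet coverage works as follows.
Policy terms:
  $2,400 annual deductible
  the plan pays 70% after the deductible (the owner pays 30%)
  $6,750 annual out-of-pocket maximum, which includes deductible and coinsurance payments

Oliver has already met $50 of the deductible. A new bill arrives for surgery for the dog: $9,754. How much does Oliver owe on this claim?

$4,571.20

$50 of the $2,400 deductible is already met, leaving $2,350.
After the $2,350 deductible portion, $9,754 − $2,350 = $7,404 is subject to coinsurance.
Coinsurance: $7,404 × 30% = $2,221.20.
Owner responsibility before any cap: $2,350 + $2,221.20 = $4,571.20.
Cumulative spending $50 + $4,571.20 = $4,621.20 stays under the $6,750 maximum.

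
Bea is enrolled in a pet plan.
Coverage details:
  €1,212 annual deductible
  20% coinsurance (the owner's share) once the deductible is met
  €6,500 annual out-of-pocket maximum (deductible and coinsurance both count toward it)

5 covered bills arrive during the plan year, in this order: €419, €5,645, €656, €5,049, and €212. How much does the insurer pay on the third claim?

Bill 1, €419: fully absorbed by the deductible. Owner owes €419 (running OOP €419). Plan pays €419 − €419 = €0.
Bill 2, €5,645: deductible takes €793, €4,852 remains; 20% of €4,852 = €970.40. Owner pays €1,763.40; OOP now €2,182.40. Insurer: €5,645 − €1,763.40 = €3,881.60.
Bill 3, €656: 20% coinsurance on €656 = €131.20. Owner owes €131.20 (running OOP €2,313.60). Insurer: €656 − €131.20 = €524.80.

€524.80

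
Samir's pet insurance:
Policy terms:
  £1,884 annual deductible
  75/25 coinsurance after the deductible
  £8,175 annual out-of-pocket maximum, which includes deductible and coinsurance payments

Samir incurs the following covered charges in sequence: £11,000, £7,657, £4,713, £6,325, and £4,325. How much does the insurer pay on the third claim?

Bill 1, £11,000: deductible takes £1,884, £9,116 remains; owner's 25% is £2,279. Owner owes £4,163 (running OOP £4,163). Insurer: £11,000 − £4,163 = £6,837.
Bill 2, £7,657: deductible met; 25% of £7,657 = £1,914.25. Owner pays £1,914.25; OOP now £6,077.25. Plan pays £7,657 − £1,914.25 = £5,742.75.
Bill 3, £4,713: deductible met; 25% of £4,713 = £1,178.25. Owner pays £1,178.25; OOP now £7,255.50. Insurer: £4,713 − £1,178.25 = £3,534.75.

£3,534.75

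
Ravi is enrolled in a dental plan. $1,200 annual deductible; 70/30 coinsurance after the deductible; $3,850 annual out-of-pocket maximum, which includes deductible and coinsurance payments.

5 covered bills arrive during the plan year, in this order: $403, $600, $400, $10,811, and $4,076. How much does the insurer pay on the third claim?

$142.10

#1 ($403): all of it applies to the deductible. Patient pays $403; OOP now $403. Insurer: $403 − $403 = $0.
#2 ($600): entire amount goes to the deductible. Patient owes $600 (running OOP $1,003). Plan pays $600 − $600 = $0.
#3 ($400): deductible takes $197, $203 remains; coinsurance $203 × 30% = $60.90. Cost to patient: $257.90. OOP to date $1,260.90. Plan pays $400 − $257.90 = $142.10.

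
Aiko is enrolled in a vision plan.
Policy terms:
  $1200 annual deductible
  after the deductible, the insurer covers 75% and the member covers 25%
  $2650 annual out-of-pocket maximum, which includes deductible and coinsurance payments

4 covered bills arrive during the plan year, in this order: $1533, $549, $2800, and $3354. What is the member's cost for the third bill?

$700

#1 ($1533): $1200 to deductible, leaving $333; member's 25% is $83.25. Member pays $1283.25; OOP now $1283.25.
#2 ($549): deductible met; 25% of $549 = $137.25. Member owes $137.25 (running OOP $1420.50).
#3 ($2800): 25% coinsurance on $2800 = $700. Member owes $700 (running OOP $2120.50).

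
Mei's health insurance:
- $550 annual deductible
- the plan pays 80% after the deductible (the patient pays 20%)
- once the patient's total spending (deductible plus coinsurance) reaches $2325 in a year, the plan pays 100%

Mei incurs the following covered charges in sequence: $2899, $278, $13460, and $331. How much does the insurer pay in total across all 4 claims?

$14643

Bill 1, $2899: $550 finishes the deductible; $2349 goes to coinsurance; 20% of $2349 = $469.80. Patient owes $1019.80 (running OOP $1019.80). Insurer: $2899 − $1019.80 = $1879.20.
Bill 2, $278: deductible met; 20% of $278 = $55.60. Patient owes $55.60 (running OOP $1075.40). Insurer: $278 − $55.60 = $222.40.
Bill 3, $13460: deductible already satisfied, so patient's share is 20% × $13460 = $2692. That would push OOP to $3767.40, over the $2325 cap, so patient pays $2325 − $1075.40 = $1249.60. Plan pays $13460 − $1249.60 = $12210.40.
Bill 4, $331: deductible already satisfied, so patient's share is 20% × $331 = $66.20. That would push OOP to $2391.20, over the $2325 cap, so patient pays $2325 − $2325 = $0. Insurer: $331 − $0 = $331.
Insurer total: $1879.20 + $222.40 + $12210.40 + $331 = $14643.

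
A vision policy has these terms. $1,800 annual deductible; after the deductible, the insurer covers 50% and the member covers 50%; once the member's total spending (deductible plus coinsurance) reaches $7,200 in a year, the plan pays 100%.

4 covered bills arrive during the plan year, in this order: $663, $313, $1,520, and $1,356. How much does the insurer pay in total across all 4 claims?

#1 ($663): all of it applies to the deductible. Cost to member: $663. OOP to date $663. Insurer: $663 − $663 = $0.
#2 ($313): entire amount goes to the deductible. Member pays $313; OOP now $976. Insurer: $313 − $313 = $0.
#3 ($1,520): $824 to deductible, leaving $696; 50% of $696 = $348. Member owes $1,172 (running OOP $2,148). Plan pays $1,520 − $1,172 = $348.
#4 ($1,356): deductible already satisfied, so member's share is 50% × $1,356 = $678. Member pays $678; OOP now $2,826. Insurer: $1,356 − $678 = $678.
Insurer total: $0 + $0 + $348 + $678 = $1,026.

$1,026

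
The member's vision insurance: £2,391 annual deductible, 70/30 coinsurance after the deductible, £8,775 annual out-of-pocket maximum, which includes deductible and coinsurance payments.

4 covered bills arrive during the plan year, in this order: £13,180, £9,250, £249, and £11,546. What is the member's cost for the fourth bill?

£297.60

Claim 1 (£13,180): £2,391 finishes the deductible; £10,789 goes to coinsurance; member's 30% is £3,236.70. Cost to member: £5,627.70. OOP to date £5,627.70.
Claim 2 (£9,250): deductible already satisfied, so member's share is 30% × £9,250 = £2,775. Member pays £2,775; OOP now £8,402.70.
Claim 3 (£249): deductible already satisfied, so member's share is 30% × £249 = £74.70. Member owes £74.70 (running OOP £8,477.40).
Claim 4 (£11,546): deductible already satisfied, so member's share is 30% × £11,546 = £3,463.80. That would push OOP to £11,941.20, over the £8,775 cap, so member pays £8,775 − £8,477.40 = £297.60.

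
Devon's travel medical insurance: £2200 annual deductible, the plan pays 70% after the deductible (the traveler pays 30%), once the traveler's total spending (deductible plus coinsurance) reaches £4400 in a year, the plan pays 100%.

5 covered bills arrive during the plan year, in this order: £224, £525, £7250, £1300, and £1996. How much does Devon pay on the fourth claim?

Claim 1 (£224): entire amount goes to the deductible. Cost to traveler: £224. OOP to date £224.
Claim 2 (£525): entire amount goes to the deductible. Traveler owes £525 (running OOP £749).
Claim 3 (£7250): £1451 finishes the deductible; £5799 goes to coinsurance; traveler's 30% is £1739.70. Cost to traveler: £3190.70. OOP to date £3939.70.
Claim 4 (£1300): deductible met; 30% of £1300 = £390. Traveler owes £390 (running OOP £4329.70).

£390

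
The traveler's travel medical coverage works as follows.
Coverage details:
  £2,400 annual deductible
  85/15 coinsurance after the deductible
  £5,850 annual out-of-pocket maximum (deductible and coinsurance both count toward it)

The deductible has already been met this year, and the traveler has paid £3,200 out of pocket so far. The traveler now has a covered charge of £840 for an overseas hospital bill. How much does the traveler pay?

£126

With the deductible met, the entire £840 is subject to coinsurance.
15% of £840 = £126 falls to the traveler.
Cumulative spending £3,200 + £126 = £3,326 stays under the £5,850 maximum.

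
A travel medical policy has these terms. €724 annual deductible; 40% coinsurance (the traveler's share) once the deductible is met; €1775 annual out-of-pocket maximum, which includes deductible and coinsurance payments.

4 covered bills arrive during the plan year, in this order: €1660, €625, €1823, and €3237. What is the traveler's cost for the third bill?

€426.60

Claim 1 (€1660): €724 to deductible, leaving €936; 40% of €936 = €374.40. Traveler pays €1098.40; OOP now €1098.40.
Claim 2 (€625): 40% coinsurance on €625 = €250. Cost to traveler: €250. OOP to date €1348.40.
Claim 3 (€1823): deductible already satisfied, so traveler's share is 40% × €1823 = €729.20. That would push OOP to €2077.60, over the €1775 cap, so traveler pays €1775 − €1348.40 = €426.60.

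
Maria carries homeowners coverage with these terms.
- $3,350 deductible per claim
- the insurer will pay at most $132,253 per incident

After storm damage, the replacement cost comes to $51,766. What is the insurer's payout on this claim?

Subtract the deductible: $51,766 − $3,350 = $48,416.
$48,416 is within the $132,253 limit, so the insurer pays $48,416.

$48,416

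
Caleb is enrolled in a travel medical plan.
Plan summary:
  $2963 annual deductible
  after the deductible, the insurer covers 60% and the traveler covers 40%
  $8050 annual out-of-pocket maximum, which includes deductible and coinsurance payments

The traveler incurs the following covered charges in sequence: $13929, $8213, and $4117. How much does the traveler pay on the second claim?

Bill 1, $13929: $2963 finishes the deductible; $10966 goes to coinsurance; coinsurance $10966 × 40% = $4386.40. Traveler owes $7349.40 (running OOP $7349.40).
Bill 2, $8213: deductible met; 40% of $8213 = $3285.20. That would push OOP to $10634.60, over the $8050 cap, so traveler pays $8050 − $7349.40 = $700.60.

$700.60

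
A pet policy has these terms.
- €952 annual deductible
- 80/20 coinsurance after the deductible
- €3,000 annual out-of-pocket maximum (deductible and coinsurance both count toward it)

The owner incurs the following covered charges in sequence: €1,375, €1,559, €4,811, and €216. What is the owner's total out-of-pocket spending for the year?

€2,353.80

Bill 1, €1,375: deductible takes €952, €423 remains; owner's 20% is €84.60. Owner owes €1,036.60 (running OOP €1,036.60).
Bill 2, €1,559: deductible already satisfied, so owner's share is 20% × €1,559 = €311.80. Owner pays €311.80; OOP now €1,348.40.
Bill 3, €4,811: deductible already satisfied, so owner's share is 20% × €4,811 = €962.20. Owner pays €962.20; OOP now €2,310.60.
Bill 4, €216: deductible met; 20% of €216 = €43.20. Owner pays €43.20; OOP now €2,353.80.
Summing the owner's payments: €1,036.60 + €311.80 + €962.20 + €43.20 = €2,353.80.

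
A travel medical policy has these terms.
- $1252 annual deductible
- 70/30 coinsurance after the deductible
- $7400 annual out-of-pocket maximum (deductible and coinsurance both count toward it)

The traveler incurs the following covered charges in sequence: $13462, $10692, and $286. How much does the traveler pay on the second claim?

$2485

Claim 1 ($13462): deductible takes $1252, $12210 remains; coinsurance $12210 × 30% = $3663. Cost to traveler: $4915. OOP to date $4915.
Claim 2 ($10692): deductible already satisfied, so traveler's share is 30% × $10692 = $3207.60. OOP would hit $8122.60 > $7400, so the cap limits the traveler to $7400 − $4915 = $2485.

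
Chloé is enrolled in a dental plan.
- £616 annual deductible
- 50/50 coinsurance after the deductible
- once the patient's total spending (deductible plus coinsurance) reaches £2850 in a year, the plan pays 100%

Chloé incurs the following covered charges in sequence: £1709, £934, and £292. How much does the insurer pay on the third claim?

#1 (£1709): £616 finishes the deductible; £1093 goes to coinsurance; coinsurance £1093 × 50% = £546.50. Patient owes £1162.50 (running OOP £1162.50). Insurer: £1709 − £1162.50 = £546.50.
#2 (£934): deductible met; 50% of £934 = £467. Patient owes £467 (running OOP £1629.50). Plan pays £934 − £467 = £467.
#3 (£292): deductible met; 50% of £292 = £146. Patient pays £146; OOP now £1775.50. Plan pays £292 − £146 = £146.

£146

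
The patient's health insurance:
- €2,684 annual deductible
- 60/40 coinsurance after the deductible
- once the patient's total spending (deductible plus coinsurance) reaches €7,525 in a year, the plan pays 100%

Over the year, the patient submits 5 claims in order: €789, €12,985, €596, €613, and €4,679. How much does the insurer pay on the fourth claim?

€446.40

Claim 1 — €789: entire amount goes to the deductible. Cost to patient: €789. OOP to date €789. Insurer: €789 − €789 = €0.
Claim 2 — €12,985: deductible takes €1,895, €11,090 remains; coinsurance €11,090 × 40% = €4,436. Patient pays €6,331; OOP now €7,120. Plan pays €12,985 − €6,331 = €6,654.
Claim 3 — €596: deductible met; 40% of €596 = €238.40. Cost to patient: €238.40. OOP to date €7,358.40. Insurer: €596 − €238.40 = €357.60.
Claim 4 — €613: 40% coinsurance on €613 = €245.20. OOP would hit €7,603.60 > €7,525, so the cap limits the patient to €7,525 − €7,358.40 = €166.60. Plan pays €613 − €166.60 = €446.40.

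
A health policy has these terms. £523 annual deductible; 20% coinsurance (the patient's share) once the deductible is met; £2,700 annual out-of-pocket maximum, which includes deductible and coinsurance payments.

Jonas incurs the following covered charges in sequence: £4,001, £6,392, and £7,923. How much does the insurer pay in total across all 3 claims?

Claim 1 (£4,001): £523 finishes the deductible; £3,478 goes to coinsurance; coinsurance £3,478 × 20% = £695.60. Patient pays £1,218.60; OOP now £1,218.60. Plan pays £4,001 − £1,218.60 = £2,782.40.
Claim 2 (£6,392): 20% coinsurance on £6,392 = £1,278.40. Patient owes £1,278.40 (running OOP £2,497). Plan pays £6,392 − £1,278.40 = £5,113.60.
Claim 3 (£7,923): 20% coinsurance on £7,923 = £1,584.60. That would push OOP to £4,081.60, over the £2,700 cap, so patient pays £2,700 − £2,497 = £203. Insurer: £7,923 − £203 = £7,720.
Insurer total: £2,782.40 + £5,113.60 + £7,720 = £15,616.

£15,616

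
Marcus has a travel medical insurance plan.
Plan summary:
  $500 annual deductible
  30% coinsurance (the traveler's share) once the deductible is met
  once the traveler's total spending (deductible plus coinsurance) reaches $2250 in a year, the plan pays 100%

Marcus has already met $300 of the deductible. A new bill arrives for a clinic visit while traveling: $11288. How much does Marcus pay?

$1950

Remaining deductible: $500 − $300 = $200.
The remaining $11088 (= $11288 − $200) moves to coinsurance.
30% of $11088 = $3326.40 falls to the traveler.
Traveler responsibility before any cap: $200 + $3326.40 = $3526.40.
Year-to-date out-of-pocket would reach $300 + $3526.40 = $3826.40, above the $2250 maximum, so the traveler pays only $2250 − $300 = $1950.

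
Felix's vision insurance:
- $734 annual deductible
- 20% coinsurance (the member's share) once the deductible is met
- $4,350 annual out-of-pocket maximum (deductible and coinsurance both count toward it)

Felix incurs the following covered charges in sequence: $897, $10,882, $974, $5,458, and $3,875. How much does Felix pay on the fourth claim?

$1,091.60

Bill 1, $897: $734 finishes the deductible; $163 goes to coinsurance; coinsurance $163 × 20% = $32.60. Cost to member: $766.60. OOP to date $766.60.
Bill 2, $10,882: deductible met; 20% of $10,882 = $2,176.40. Cost to member: $2,176.40. OOP to date $2,943.
Bill 3, $974: 20% coinsurance on $974 = $194.80. Member pays $194.80; OOP now $3,137.80.
Bill 4, $5,458: deductible already satisfied, so member's share is 20% × $5,458 = $1,091.60. Member pays $1,091.60; OOP now $4,229.40.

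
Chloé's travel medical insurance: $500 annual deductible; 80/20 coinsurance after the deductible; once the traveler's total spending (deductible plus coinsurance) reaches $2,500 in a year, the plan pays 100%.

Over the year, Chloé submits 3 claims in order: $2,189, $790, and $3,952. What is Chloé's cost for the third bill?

$790.40

Claim 1 ($2,189): $500 finishes the deductible; $1,689 goes to coinsurance; coinsurance $1,689 × 20% = $337.80. Traveler owes $837.80 (running OOP $837.80).
Claim 2 ($790): deductible already satisfied, so traveler's share is 20% × $790 = $158. Cost to traveler: $158. OOP to date $995.80.
Claim 3 ($3,952): 20% coinsurance on $3,952 = $790.40. Traveler owes $790.40 (running OOP $1,786.20).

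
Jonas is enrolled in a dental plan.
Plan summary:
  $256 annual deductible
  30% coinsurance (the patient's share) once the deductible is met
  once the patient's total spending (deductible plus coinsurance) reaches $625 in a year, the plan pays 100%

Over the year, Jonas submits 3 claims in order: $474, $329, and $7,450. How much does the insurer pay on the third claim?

$7,245.10

Claim 1 — $474: $256 to deductible, leaving $218; patient's 30% is $65.40. Cost to patient: $321.40. OOP to date $321.40. Plan pays $474 − $321.40 = $152.60.
Claim 2 — $329: 30% coinsurance on $329 = $98.70. Patient owes $98.70 (running OOP $420.10). Insurer: $329 − $98.70 = $230.30.
Claim 3 — $7,450: 30% coinsurance on $7,450 = $2,235. Adding that to $420.10 gives $2,655.10, past the $625 cap; patient pays only $625 − $420.10 = $204.90. Plan pays $7,450 − $204.90 = $7,245.10.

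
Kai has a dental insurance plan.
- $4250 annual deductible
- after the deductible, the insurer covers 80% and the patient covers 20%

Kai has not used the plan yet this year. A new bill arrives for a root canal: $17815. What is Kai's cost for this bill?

$6963

Deductible not yet touched, so the first $4250 of the bill goes to the deductible.
After the $4250 deductible portion, $17815 − $4250 = $13565 is subject to coinsurance.
Patient's 20% share of $13565 is $2713.
So the patient owes $4250 + $2713 = $6963.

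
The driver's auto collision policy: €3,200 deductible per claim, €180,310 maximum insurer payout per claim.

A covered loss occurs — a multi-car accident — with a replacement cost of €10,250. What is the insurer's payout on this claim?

€7,050

Less the €3,200 deductible: €10,250 − €3,200 = €7,050.
That's under the €180,310 cap, so the insurer reimburses the full €7,050.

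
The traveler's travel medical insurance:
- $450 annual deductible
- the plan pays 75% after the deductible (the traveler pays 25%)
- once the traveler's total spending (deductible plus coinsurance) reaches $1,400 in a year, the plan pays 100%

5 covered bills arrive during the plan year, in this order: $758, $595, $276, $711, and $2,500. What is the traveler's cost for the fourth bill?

Claim 1 ($758): $450 to deductible, leaving $308; 25% of $308 = $77. Cost to traveler: $527. OOP to date $527.
Claim 2 ($595): 25% coinsurance on $595 = $148.75. Traveler pays $148.75; OOP now $675.75.
Claim 3 ($276): deductible already satisfied, so traveler's share is 25% × $276 = $69. Traveler pays $69; OOP now $744.75.
Claim 4 ($711): deductible met; 25% of $711 = $177.75. Traveler owes $177.75 (running OOP $922.50).

$177.75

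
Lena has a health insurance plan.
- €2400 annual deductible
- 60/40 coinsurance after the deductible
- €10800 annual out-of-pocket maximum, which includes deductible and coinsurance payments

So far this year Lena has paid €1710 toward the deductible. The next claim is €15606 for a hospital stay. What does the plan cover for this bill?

Deductible still to meet: €2400 − €1710 = €690.
The remaining €14916 (= €15606 − €690) moves to coinsurance.
Patient's 40% share of €14916 is €5966.40.
Patient responsibility before any cap: €690 + €5966.40 = €6656.40.
Total out-of-pocket so far would be €1710 + €6656.40 = €8366.40, below the €10800 cap — no reduction.
The plan picks up €15606 − €6656.40 = €8949.60.

€8949.60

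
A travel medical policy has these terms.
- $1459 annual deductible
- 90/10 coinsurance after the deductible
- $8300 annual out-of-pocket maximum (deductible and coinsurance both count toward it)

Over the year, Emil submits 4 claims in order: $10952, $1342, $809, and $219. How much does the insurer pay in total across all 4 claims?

Bill 1, $10952: deductible takes $1459, $9493 remains; 10% of $9493 = $949.30. Traveler pays $2408.30; OOP now $2408.30. Plan pays $10952 − $2408.30 = $8543.70.
Bill 2, $1342: 10% coinsurance on $1342 = $134.20. Traveler owes $134.20 (running OOP $2542.50). Plan pays $1342 − $134.20 = $1207.80.
Bill 3, $809: deductible met; 10% of $809 = $80.90. Cost to traveler: $80.90. OOP to date $2623.40. Insurer: $809 − $80.90 = $728.10.
Bill 4, $219: 10% coinsurance on $219 = $21.90. Traveler pays $21.90; OOP now $2645.30. Insurer: $219 − $21.90 = $197.10.
Insurer total = bills − traveler's total = $13322 − $2645.30 = $10676.70.

$10676.70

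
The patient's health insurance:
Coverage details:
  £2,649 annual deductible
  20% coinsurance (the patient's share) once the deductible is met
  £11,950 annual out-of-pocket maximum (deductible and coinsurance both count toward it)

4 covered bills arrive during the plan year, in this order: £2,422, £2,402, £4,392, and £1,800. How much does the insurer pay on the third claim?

£3,513.60

#1 (£2,422): all of it applies to the deductible. Patient owes £2,422 (running OOP £2,422). Insurer: £2,422 − £2,422 = £0.
#2 (£2,402): £227 finishes the deductible; £2,175 goes to coinsurance; coinsurance £2,175 × 20% = £435. Patient pays £662; OOP now £3,084. Insurer: £2,402 − £662 = £1,740.
#3 (£4,392): 20% coinsurance on £4,392 = £878.40. Cost to patient: £878.40. OOP to date £3,962.40. Insurer: £4,392 − £878.40 = £3,513.60.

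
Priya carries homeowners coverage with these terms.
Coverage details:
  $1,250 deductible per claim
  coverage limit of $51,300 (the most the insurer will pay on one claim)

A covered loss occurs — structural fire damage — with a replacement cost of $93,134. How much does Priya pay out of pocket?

After the deductible, $93,134 − $1,250 = $91,884 remains.
$91,884 exceeds the $51,300 limit, so the insurer pays the limit: $51,300.
Homeowner's share is the uncovered remainder: $93,134 − $51,300 = $41,834.

$41,834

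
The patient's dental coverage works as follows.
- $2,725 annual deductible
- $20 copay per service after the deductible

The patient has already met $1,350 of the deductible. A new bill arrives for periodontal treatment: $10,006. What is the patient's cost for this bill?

$1,395

Remaining deductible: $2,725 − $1,350 = $1,375.
After the $1,375 deductible portion, $10,006 − $1,375 = $8,631 is subject to the copay.
Copay on this service: $20.
Patient responsibility: $1,375 + $20 = $1,395.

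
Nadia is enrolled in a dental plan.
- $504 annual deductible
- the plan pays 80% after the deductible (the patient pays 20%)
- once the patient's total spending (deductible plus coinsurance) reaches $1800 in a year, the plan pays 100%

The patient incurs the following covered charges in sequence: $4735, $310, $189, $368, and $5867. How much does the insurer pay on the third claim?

$151.20

Claim 1 ($4735): $504 to deductible, leaving $4231; 20% of $4231 = $846.20. Patient owes $1350.20 (running OOP $1350.20). Plan pays $4735 − $1350.20 = $3384.80.
Claim 2 ($310): 20% coinsurance on $310 = $62. Patient owes $62 (running OOP $1412.20). Insurer: $310 − $62 = $248.
Claim 3 ($189): 20% coinsurance on $189 = $37.80. Patient owes $37.80 (running OOP $1450). Plan pays $189 − $37.80 = $151.20.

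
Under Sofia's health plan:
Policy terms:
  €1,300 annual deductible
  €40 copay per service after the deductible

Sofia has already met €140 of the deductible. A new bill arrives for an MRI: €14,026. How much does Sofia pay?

Deductible still to meet: €1,300 − €140 = €1,160.
That leaves €14,026 − €1,160 = €12,866 for the copay.
Copay on this service: €40.
So the patient owes €1,160 + €40 = €1,200.

€1,200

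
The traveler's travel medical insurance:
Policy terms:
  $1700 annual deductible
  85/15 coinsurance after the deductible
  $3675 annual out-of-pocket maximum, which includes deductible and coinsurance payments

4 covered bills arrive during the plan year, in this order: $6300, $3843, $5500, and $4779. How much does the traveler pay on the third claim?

$708.55

Claim 1 ($6300): $1700 to deductible, leaving $4600; coinsurance $4600 × 15% = $690. Traveler pays $2390; OOP now $2390.
Claim 2 ($3843): deductible met; 15% of $3843 = $576.45. Cost to traveler: $576.45. OOP to date $2966.45.
Claim 3 ($5500): 15% coinsurance on $5500 = $825. That would push OOP to $3791.45, over the $3675 cap, so traveler pays $3675 − $2966.45 = $708.55.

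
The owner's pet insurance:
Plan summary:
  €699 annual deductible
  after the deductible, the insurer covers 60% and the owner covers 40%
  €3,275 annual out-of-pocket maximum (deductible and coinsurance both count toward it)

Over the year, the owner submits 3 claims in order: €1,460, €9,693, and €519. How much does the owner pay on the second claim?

€2,271.60

#1 (€1,460): €699 to deductible, leaving €761; coinsurance €761 × 40% = €304.40. Owner owes €1,003.40 (running OOP €1,003.40).
#2 (€9,693): deductible already satisfied, so owner's share is 40% × €9,693 = €3,877.20. OOP would hit €4,880.60 > €3,275, so the cap limits the owner to €3,275 − €1,003.40 = €2,271.60.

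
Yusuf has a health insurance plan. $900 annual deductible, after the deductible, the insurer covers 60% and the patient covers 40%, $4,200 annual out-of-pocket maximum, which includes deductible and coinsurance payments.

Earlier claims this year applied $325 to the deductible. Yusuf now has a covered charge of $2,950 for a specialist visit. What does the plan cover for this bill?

$1,425

Remaining deductible: $900 − $325 = $575.
The remaining $2,375 (= $2,950 − $575) moves to coinsurance.
Coinsurance: $2,375 × 40% = $950.
So the patient owes $575 + $950 = $1,525 before any cap.
Year-to-date out-of-pocket becomes $325 + $1,525 = $1,850, still under the $4,200 maximum, so no cap applies.
Insurer pays the balance: $2,950 − $1,525 = $1,425.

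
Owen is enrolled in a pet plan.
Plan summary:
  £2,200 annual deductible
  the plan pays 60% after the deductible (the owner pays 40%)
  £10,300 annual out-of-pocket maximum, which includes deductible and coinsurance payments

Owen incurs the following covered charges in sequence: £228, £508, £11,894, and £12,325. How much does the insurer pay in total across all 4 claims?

Claim 1 (£228): entire amount goes to the deductible. Owner pays £228; OOP now £228. Insurer: £228 − £228 = £0.
Claim 2 (£508): all of it applies to the deductible. Owner pays £508; OOP now £736. Plan pays £508 − £508 = £0.
Claim 3 (£11,894): £1,464 to deductible, leaving £10,430; coinsurance £10,430 × 40% = £4,172. Owner owes £5,636 (running OOP £6,372). Plan pays £11,894 − £5,636 = £6,258.
Claim 4 (£12,325): 40% coinsurance on £12,325 = £4,930. That would push OOP to £11,302, over the £10,300 cap, so owner pays £10,300 − £6,372 = £3,928. Insurer: £12,325 − £3,928 = £8,397.
Insurer total: £0 + £0 + £6,258 + £8,397 = £14,655.

£14,655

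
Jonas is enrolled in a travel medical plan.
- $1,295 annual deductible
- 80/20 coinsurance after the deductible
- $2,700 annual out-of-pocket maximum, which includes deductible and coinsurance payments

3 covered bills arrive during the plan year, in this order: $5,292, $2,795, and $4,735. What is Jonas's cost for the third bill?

#1 ($5,292): deductible takes $1,295, $3,997 remains; coinsurance $3,997 × 20% = $799.40. Traveler owes $2,094.40 (running OOP $2,094.40).
#2 ($2,795): deductible already satisfied, so traveler's share is 20% × $2,795 = $559. Traveler owes $559 (running OOP $2,653.40).
#3 ($4,735): 20% coinsurance on $4,735 = $947. OOP would hit $3,600.40 > $2,700, so the cap limits the traveler to $2,700 − $2,653.40 = $46.60.

$46.60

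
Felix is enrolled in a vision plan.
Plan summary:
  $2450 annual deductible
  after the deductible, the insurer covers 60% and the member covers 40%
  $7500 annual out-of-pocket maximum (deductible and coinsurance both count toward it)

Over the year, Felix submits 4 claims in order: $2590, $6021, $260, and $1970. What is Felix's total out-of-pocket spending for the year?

Bill 1, $2590: $2450 finishes the deductible; $140 goes to coinsurance; member's 40% is $56. Cost to member: $2506. OOP to date $2506.
Bill 2, $6021: 40% coinsurance on $6021 = $2408.40. Member owes $2408.40 (running OOP $4914.40).
Bill 3, $260: deductible already satisfied, so member's share is 40% × $260 = $104. Member pays $104; OOP now $5018.40.
Bill 4, $1970: deductible met; 40% of $1970 = $788. Cost to member: $788. OOP to date $5806.40.
Total paid by the member: $2506 + $2408.40 + $104 + $788 = $5806.40.

$5806.40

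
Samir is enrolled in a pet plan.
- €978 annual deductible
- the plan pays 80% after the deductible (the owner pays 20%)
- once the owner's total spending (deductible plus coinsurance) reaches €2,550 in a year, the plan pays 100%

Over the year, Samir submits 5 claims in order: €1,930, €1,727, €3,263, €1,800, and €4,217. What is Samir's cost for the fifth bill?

#1 (€1,930): €978 to deductible, leaving €952; owner's 20% is €190.40. Owner pays €1,168.40; OOP now €1,168.40.
#2 (€1,727): deductible already satisfied, so owner's share is 20% × €1,727 = €345.40. Owner owes €345.40 (running OOP €1,513.80).
#3 (€3,263): deductible met; 20% of €3,263 = €652.60. Cost to owner: €652.60. OOP to date €2,166.40.
#4 (€1,800): deductible already satisfied, so owner's share is 20% × €1,800 = €360. Cost to owner: €360. OOP to date €2,526.40.
#5 (€4,217): deductible already satisfied, so owner's share is 20% × €4,217 = €843.40. That would push OOP to €3,369.80, over the €2,550 cap, so owner pays €2,550 − €2,526.40 = €23.60.

€23.60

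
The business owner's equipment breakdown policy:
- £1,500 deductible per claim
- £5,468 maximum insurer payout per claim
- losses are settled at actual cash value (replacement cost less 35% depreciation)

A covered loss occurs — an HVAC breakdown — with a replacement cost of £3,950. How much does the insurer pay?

£1,067.50

Actual cash value after 35% depreciation: £3,950 × 65% = £2,567.50.
After the deductible, £2,567.50 − £1,500 = £1,067.50 remains.
£1,067.50 is within the £5,468 limit, so the insurer pays £1,067.50.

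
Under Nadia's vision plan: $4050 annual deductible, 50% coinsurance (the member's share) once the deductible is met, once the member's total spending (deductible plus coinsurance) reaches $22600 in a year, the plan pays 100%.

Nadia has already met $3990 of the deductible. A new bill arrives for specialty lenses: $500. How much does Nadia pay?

$280

Remaining deductible: $4050 − $3990 = $60.
That leaves $500 − $60 = $440 for coinsurance.
Member's 50% share of $440 is $220.
Member responsibility before any cap: $60 + $220 = $280.
Cumulative spending $3990 + $280 = $4270 stays under the $22600 maximum.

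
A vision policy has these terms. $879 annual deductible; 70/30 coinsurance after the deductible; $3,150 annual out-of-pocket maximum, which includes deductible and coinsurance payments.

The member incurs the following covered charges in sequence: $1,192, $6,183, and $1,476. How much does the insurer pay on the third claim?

Claim 1 — $1,192: deductible takes $879, $313 remains; member's 30% is $93.90. Member pays $972.90; OOP now $972.90. Plan pays $1,192 − $972.90 = $219.10.
Claim 2 — $6,183: deductible met; 30% of $6,183 = $1,854.90. Member owes $1,854.90 (running OOP $2,827.80). Plan pays $6,183 − $1,854.90 = $4,328.10.
Claim 3 — $1,476: deductible already satisfied, so member's share is 30% × $1,476 = $442.80. Adding that to $2,827.80 gives $3,270.60, past the $3,150 cap; member pays only $3,150 − $2,827.80 = $322.20. Insurer: $1,476 − $322.20 = $1,153.80.

$1,153.80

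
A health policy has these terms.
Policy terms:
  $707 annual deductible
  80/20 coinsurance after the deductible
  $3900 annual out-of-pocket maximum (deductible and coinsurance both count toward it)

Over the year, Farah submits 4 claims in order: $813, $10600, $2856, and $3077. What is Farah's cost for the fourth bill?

Claim 1 ($813): deductible takes $707, $106 remains; patient's 20% is $21.20. Cost to patient: $728.20. OOP to date $728.20.
Claim 2 ($10600): deductible already satisfied, so patient's share is 20% × $10600 = $2120. Patient pays $2120; OOP now $2848.20.
Claim 3 ($2856): deductible met; 20% of $2856 = $571.20. Cost to patient: $571.20. OOP to date $3419.40.
Claim 4 ($3077): deductible already satisfied, so patient's share is 20% × $3077 = $615.40. That would push OOP to $4034.80, over the $3900 cap, so patient pays $3900 − $3419.40 = $480.60.

$480.60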